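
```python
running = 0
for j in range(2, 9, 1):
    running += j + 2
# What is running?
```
Trace:
  running=0
  running=4, j=2
  running=9, j=3
  running=15, j=4
  running=22, j=5
  running=30, j=6
  running=39, j=7
  running=49, j=8

Final answer: 49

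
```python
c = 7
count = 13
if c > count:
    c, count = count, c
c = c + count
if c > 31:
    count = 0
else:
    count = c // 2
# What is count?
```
Trace:
  c=7
  c=7, count=13
  c=7, count=13
  c=20, count=13
  c=20, count=10

Final answer: 10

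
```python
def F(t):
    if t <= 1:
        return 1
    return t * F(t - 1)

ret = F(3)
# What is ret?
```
Call trace:
F(t=3)
  F(t=2)
    F(t=1)
    -> return 1
  -> return 2
-> return 6

Final answer: 6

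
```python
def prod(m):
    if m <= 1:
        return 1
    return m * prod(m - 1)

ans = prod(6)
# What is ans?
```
Call trace:
prod(m=6)
  prod(m=5)
    prod(m=4)
      prod(m=3)
        prod(m=2)
          prod(m=1)
          -> return 1
        -> return 2
      -> return 6
    -> return 24
  -> return 120
-> return 720

Final answer: 720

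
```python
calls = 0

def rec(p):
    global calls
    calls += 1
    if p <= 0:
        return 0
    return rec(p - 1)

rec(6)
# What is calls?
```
Call trace:
rec(p=6)
  rec(p=5)
    rec(p=4)
      rec(p=3)
        rec(p=2)
          rec(p=1)
            rec(p=0)
            -> return 0
          -> return 0
        -> return 0
      -> return 0
    -> return 0
  -> return 0
-> return 0

calls is incremented once per call. rec is entered once for each p = 6, 5, 4, 3, 2, 1, 0 (the p <= 0 call returns without recursing), i.e. 6 + 1 calls.
calls = 7

Final answer: 7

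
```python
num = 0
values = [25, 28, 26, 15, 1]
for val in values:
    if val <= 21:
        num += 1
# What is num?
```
Trace:
  num=0
  num=0, val=25
  num=0, val=28
  num=0, val=26
  num=1, val=15
  num=2, val=1

Final answer: 2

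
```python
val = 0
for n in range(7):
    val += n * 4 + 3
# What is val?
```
Trace:
  val=0
  val=3, n=0
  val=10, n=1
  val=21, n=2
  val=36, n=3
  val=55, n=4
  val=78, n=5
  val=105, n=6

Final answer: 105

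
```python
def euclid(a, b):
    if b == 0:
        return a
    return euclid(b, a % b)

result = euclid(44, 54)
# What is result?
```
Call trace:
euclid(a=44, b=54)
  euclid(a=54, b=44)
    euclid(a=44, b=10)
      euclid(a=10, b=4)
        euclid(a=4, b=2)
          euclid(a=2, b=0)
          -> return 2
        -> return 2
      -> return 2
    -> return 2
  -> return 2
-> return 2

Final answer: 2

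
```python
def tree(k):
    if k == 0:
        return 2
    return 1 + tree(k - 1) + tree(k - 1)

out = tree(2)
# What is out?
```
Call trace (a repeated sub-call is expanded the first time; later identical calls just restate its return value):
tree(k=2)
  tree(k=1)
    tree(k=0)
    -> return 2
    tree(k=0)
    -> return 2
  -> return 5
  tree(k=1) -> return 5  (same call as traced above)
-> return 11

Final answer: 11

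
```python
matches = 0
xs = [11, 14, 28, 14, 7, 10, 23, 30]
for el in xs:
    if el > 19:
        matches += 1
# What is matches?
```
Trace:
  matches=0
  matches=0, el=11
  matches=0, el=14
  matches=1, el=28
  matches=1, el=14
  matches=1, el=7
  matches=1, el=10
  matches=2, el=23
  matches=3, el=30

Final answer: 3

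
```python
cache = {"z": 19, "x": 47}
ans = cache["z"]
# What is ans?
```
Trace:
  cache={'z': 19, 'x': 47}
  cache={'z': 19, 'x': 47}, ans=19

Final answer: 19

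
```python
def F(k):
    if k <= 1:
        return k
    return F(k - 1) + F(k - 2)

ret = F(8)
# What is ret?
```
Call trace (a repeated sub-call is expanded the first time; later identical calls just restate its return value):
F(k=8)
  F(k=7)
    F(k=6)
      F(k=5)
        F(k=4)
          F(k=3)
            F(k=2)
              F(k=1)
              -> return 1
              F(k=0)
              -> return 0
            -> return 1
            F(k=1)
            -> return 1
          -> return 2
          F(k=2) -> return 1  (same call as traced above)
        -> return 3
        F(k=3) -> return 2  (same call as traced above)
      -> return 5
      F(k=4) -> return 3  (same call as traced above)
    -> return 8
    F(k=5) -> return 5  (same call as traced above)
  -> return 13
  F(k=6) -> return 8  (same call as traced above)
-> return 21

Final answer: 21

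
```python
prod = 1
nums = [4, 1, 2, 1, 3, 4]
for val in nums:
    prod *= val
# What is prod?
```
Trace:
  prod=1
  prod=4, val=4
  prod=4, val=1
  prod=8, val=2
  prod=8, val=1
  prod=24, val=3
  prod=96, val=4

Final answer: 96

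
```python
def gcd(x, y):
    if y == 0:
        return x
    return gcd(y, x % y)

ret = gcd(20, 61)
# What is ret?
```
Call trace:
gcd(x=20, y=61)
  gcd(x=61, y=20)
    gcd(x=20, y=1)
      gcd(x=1, y=0)
      -> return 1
    -> return 1
  -> return 1
-> return 1

Final answer: 1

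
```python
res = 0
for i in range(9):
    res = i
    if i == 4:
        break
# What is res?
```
Trace:
  res=0
  res=0, i=0
  res=1, i=1
  res=2, i=2
  res=3, i=3
  res=4, i=4

Final answer: 4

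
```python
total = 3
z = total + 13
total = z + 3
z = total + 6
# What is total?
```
Trace:
  total=3
  total=3, z=16
  total=19, z=16
  total=19, z=25

Final answer: 19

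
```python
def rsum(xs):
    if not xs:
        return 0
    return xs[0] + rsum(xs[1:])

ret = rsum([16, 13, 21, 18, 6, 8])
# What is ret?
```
Call trace:
rsum(xs=[16, 13, 21, 18, 6, 8])
  rsum(xs=[13, 21, 18, 6, 8])
    rsum(xs=[21, 18, 6, 8])
      rsum(xs=[18, 6, 8])
        rsum(xs=[6, 8])
          rsum(xs=[8])
            rsum(xs=[])
            -> return 0
          -> return 8
        -> return 14
      -> return 32
    -> return 53
  -> return 66
-> return 82

Final answer: 82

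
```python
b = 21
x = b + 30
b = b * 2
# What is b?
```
Trace:
  b=21
  b=21, x=51
  b=42, x=51

Final answer: 42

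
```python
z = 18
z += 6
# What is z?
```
Trace:
  z=18
  z=24

Final answer: 24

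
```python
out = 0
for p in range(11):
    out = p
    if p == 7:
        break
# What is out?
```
Trace:
  out=0
  out=0, p=0
  out=1, p=1
  out=2, p=2
  out=3, p=3
  out=4, p=4
  out=5, p=5
  out=6, p=6
  out=7, p=7

Final answer: 7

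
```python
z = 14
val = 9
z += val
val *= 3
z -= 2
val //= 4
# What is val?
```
Trace:
  z=14
  z=14, val=9
  z=23, val=9
  z=23, val=27
  z=21, val=27
  z=21, val=6

Final answer: 6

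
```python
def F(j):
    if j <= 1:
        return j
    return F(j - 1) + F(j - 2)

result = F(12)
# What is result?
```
Call trace (a repeated sub-call is expanded the first time; later identical calls just restate its return value):
F(j=12)
  F(j=11)
    F(j=10)
      F(j=9)
        F(j=8)
          F(j=7)
            F(j=6)
              F(j=5)
                F(j=4)
                  F(j=3)
                    F(j=2)
                      F(j=1)
                      -> return 1
                      F(j=0)
                      -> return 0
                    -> return 1
                    F(j=1)
                    -> return 1
                  -> return 2
                  F(j=2) -> return 1  (same call as traced above)
                -> return 3
                F(j=3) -> return 2  (same call as traced above)
              -> return 5
              F(j=4) -> return 3  (same call as traced above)
            -> return 8
            F(j=5) -> return 5  (same call as traced above)
          -> return 13
          F(j=6) -> return 8  (same call as traced above)
        -> return 21
        F(j=7) -> return 13  (same call as traced above)
      -> return 34
      F(j=8) -> return 21  (same call as traced above)
    -> return 55
    F(j=9) -> return 34  (same call as traced above)
  -> return 89
  F(j=10) -> return 55  (same call as traced above)
-> return 144

Final answer: 144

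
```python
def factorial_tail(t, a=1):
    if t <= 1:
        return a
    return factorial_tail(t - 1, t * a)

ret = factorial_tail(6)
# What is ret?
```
Call trace:
factorial_tail(t=6, a=1)
  factorial_tail(t=5, a=6)
    factorial_tail(t=4, a=30)
      factorial_tail(t=3, a=120)
        factorial_tail(t=2, a=360)
          factorial_tail(t=1, a=720)
          -> return 720
        -> return 720
      -> return 720
    -> return 720
  -> return 720
-> return 720

Final answer: 720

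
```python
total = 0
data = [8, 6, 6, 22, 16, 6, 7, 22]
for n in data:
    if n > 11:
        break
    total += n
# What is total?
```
Trace:
  total=0
  total=8, n=8
  total=14, n=6
  total=20, n=6
  total=20, n=22

Final answer: 20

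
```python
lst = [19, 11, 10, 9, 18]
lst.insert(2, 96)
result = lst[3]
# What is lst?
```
Trace:
  lst=[19, 11, 10, 9, 18]
  lst=[19, 11, 96, 10, 9, 18]
  lst=[19, 11, 96, 10, 9, 18], result=10

Final answer: [19, 11, 96, 10, 9, 18]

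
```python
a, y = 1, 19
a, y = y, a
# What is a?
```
Trace:
  a=1, y=19
  a=19, y=1

Final answer: 19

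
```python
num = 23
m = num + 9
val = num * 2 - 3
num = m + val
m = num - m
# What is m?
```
Trace:
  num=23
  num=23, m=32
  num=23, m=32, val=43
  num=75, m=32, val=43
  num=75, m=43, val=43

Final answer: 43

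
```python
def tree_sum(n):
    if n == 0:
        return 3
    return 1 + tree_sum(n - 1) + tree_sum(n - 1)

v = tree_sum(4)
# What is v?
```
Call trace (a repeated sub-call is expanded the first time; later identical calls just restate its return value):
tree_sum(n=4)
  tree_sum(n=3)
    tree_sum(n=2)
      tree_sum(n=1)
        tree_sum(n=0)
        -> return 3
        tree_sum(n=0)
        -> return 3
      -> return 7
      tree_sum(n=1) -> return 7  (same call as traced above)
    -> return 15
    tree_sum(n=2) -> return 15  (same call as traced above)
  -> return 31
  tree_sum(n=3) -> return 31  (same call as traced above)
-> return 63

Final answer: 63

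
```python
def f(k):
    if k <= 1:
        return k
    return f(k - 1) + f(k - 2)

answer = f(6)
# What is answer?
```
Call trace (a repeated sub-call is expanded the first time; later identical calls just restate its return value):
f(k=6)
  f(k=5)
    f(k=4)
      f(k=3)
        f(k=2)
          f(k=1)
          -> return 1
          f(k=0)
          -> return 0
        -> return 1
        f(k=1)
        -> return 1
      -> return 2
      f(k=2) -> return 1  (same call as traced above)
    -> return 3
    f(k=3) -> return 2  (same call as traced above)
  -> return 5
  f(k=4) -> return 3  (same call as traced above)
-> return 8

Final answer: 8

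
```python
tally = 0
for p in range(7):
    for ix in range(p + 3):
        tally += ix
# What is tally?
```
Trace:
  tally=0
  tally=0, p=0, ix=0
  tally=1, p=0, ix=1
  tally=3, p=0, ix=2
  tally=3, p=1, ix=0
  tally=4, p=1, ix=1
  tally=6, p=1, ix=2
  tally=9, p=1, ix=3
  tally=9, p=2, ix=0
  tally=10, p=2, ix=1
  tally=12, p=2, ix=2
  tally=15, p=2, ix=3
  tally=19, p=2, ix=4
  tally=19, p=3, ix=0
  tally=20, p=3, ix=1
  tally=22, p=3, ix=2
  tally=25, p=3, ix=3
  tally=29, p=3, ix=4
  tally=34, p=3, ix=5
  tally=34, p=4, ix=0
  tally=35, p=4, ix=1
  tally=37, p=4, ix=2
  tally=40, p=4, ix=3
  tally=44, p=4, ix=4
  tally=49, p=4, ix=5
  tally=55, p=4, ix=6
  tally=55, p=5, ix=0
  tally=56, p=5, ix=1
  tally=58, p=5, ix=2
  tally=61, p=5, ix=3
  tally=65, p=5, ix=4
  tally=70, p=5, ix=5
  tally=76, p=5, ix=6
  tally=83, p=5, ix=7
  tally=83, p=6, ix=0
  tally=84, p=6, ix=1
  tally=86, p=6, ix=2
  tally=89, p=6, ix=3
  tally=93, p=6, ix=4
  tally=98, p=6, ix=5
  tally=104, p=6, ix=6
  tally=111, p=6, ix=7
  tally=119, p=6, ix=8

Final answer: 119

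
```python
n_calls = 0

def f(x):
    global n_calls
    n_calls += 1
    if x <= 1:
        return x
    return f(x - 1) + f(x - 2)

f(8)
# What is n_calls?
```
Call trace (a repeated sub-call is expanded the first time; later identical calls just restate its return value):
f(x=8)
  f(x=7)
    f(x=6)
      f(x=5)
        f(x=4)
          f(x=3)
            f(x=2)
              f(x=1)
              -> return 1
              f(x=0)
              -> return 0
            -> return 1
            f(x=1)
            -> return 1
          -> return 2
          f(x=2) -> return 1  (same call as traced above)
        -> return 3
        f(x=3) -> return 2  (same call as traced above)
      -> return 5
      f(x=4) -> return 3  (same call as traced above)
    -> return 8
    f(x=5) -> return 5  (same call as traced above)
  -> return 13
  f(x=6) -> return 8  (same call as traced above)
-> return 21

n_calls is incremented once per call, so count the calls in each subtree. Let C(x) = number of calls made by f(x).
C(0) = C(1) = 1 (base case, no recursion); C(x) = 1 + C(x - 1) + C(x - 2) otherwise.
C(2) = 1 + C(1) + C(0) = 1 + 1 + 1 = 3
C(3) = 1 + C(2) + C(1) = 1 + 3 + 1 = 5
C(4) = 1 + C(3) + C(2) = 1 + 5 + 3 = 9
C(5) = 1 + C(4) + C(3) = 1 + 9 + 5 = 15
C(6) = 1 + C(5) + C(4) = 1 + 15 + 9 = 25
C(7) = 1 + C(6) + C(5) = 1 + 25 + 15 = 41
C(8) = 1 + C(7) + C(6) = 1 + 41 + 25 = 67
n_calls = C(8) = 67

Final answer: 67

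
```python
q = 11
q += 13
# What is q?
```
Trace:
  q=11
  q=24

Final answer: 24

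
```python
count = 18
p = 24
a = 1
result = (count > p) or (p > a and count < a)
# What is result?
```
Trace:
  count=18
  count=18, p=24
  count=18, p=24, a=1
  count=18, p=24, a=1, result=False

Final answer: False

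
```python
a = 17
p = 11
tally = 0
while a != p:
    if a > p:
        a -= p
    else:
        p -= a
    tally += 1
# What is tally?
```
Trace:
  a=17
  a=17, p=11
  a=17, p=11, tally=0
  a=6, p=11, tally=1
  a=6, p=5, tally=2
  a=1, p=5, tally=3
  a=1, p=4, tally=4
  a=1, p=3, tally=5
  a=1, p=2, tally=6
  a=1, p=1, tally=7

Final answer: 7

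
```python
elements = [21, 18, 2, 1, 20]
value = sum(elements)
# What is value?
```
Trace:
  elements=[21, 18, 2, 1, 20]
  elements=[21, 18, 2, 1, 20], value=62

Final answer: 62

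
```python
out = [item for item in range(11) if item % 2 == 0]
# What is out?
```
Trace:
  item=0
  item=1
  item=2
  item=3
  item=4
  item=5
  item=6
  item=7
  item=8
  item=9
  item=10
  out=[0, 2, 4, 6, 8, 10]

Final answer: [0, 2, 4, 6, 8, 10]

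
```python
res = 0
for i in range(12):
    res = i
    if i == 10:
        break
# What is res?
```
Trace:
  res=0
  res=0, i=0
  res=1, i=1
  res=2, i=2
  res=3, i=3
  res=4, i=4
  res=5, i=5
  res=6, i=6
  res=7, i=7
  res=8, i=8
  res=9, i=9
  res=10, i=10

Final answer: 10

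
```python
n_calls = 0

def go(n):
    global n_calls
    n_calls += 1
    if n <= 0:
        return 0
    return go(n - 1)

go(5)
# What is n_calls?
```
Call trace:
go(n=5)
  go(n=4)
    go(n=3)
      go(n=2)
        go(n=1)
          go(n=0)
          -> return 0
        -> return 0
      -> return 0
    -> return 0
  -> return 0
-> return 0

n_calls is incremented once per call. go is entered once for each n = 5, 4, 3, 2, 1, 0 (the n <= 0 call returns without recursing), i.e. 5 + 1 calls.
n_calls = 6

Final answer: 6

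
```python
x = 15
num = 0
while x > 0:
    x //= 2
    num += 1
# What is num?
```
Trace:
  x=15
  x=15, num=0
  x=7, num=1
  x=3, num=2
  x=1, num=3
  x=0, num=4

Final answer: 4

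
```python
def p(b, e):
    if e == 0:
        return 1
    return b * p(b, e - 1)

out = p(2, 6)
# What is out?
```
Call trace:
p(b=2, e=6)
  p(b=2, e=5)
    p(b=2, e=4)
      p(b=2, e=3)
        p(b=2, e=2)
          p(b=2, e=1)
            p(b=2, e=0)
            -> return 1
          -> return 2
        -> return 4
      -> return 8
    -> return 16
  -> return 32
-> return 64

Final answer: 64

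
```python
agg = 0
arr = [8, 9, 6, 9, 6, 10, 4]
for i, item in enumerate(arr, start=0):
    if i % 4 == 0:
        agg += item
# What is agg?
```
Trace:
  agg=0
  agg=8, i=0, item=8
  agg=8, i=1, item=9
  agg=8, i=2, item=6
  agg=8, i=3, item=9
  agg=14, i=4, item=6
  agg=14, i=5, item=10
  agg=14, i=6, item=4

Final answer: 14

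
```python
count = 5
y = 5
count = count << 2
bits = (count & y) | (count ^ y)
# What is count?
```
Trace:
  count=5
  count=5, y=5
  count=20, y=5
  count=20, y=5, bits=21

Final answer: 20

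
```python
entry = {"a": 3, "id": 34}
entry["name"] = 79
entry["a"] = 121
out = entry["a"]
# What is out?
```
Trace:
  entry={'a': 3, 'id': 34}
  entry={'a': 3, 'id': 34, 'name': 79}
  entry={'a': 121, 'id': 34, 'name': 79}
  entry={'a': 121, 'id': 34, 'name': 79}, out=121

Final answer: 121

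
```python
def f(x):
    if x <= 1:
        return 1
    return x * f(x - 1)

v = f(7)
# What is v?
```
Call trace:
f(x=7)
  f(x=6)
    f(x=5)
      f(x=4)
        f(x=3)
          f(x=2)
            f(x=1)
            -> return 1
          -> return 2
        -> return 6
      -> return 24
    -> return 120
  -> return 720
-> return 5040

Final answer: 5040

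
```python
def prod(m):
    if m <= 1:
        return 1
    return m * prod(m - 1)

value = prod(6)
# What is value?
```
Call trace:
prod(m=6)
  prod(m=5)
    prod(m=4)
      prod(m=3)
        prod(m=2)
          prod(m=1)
          -> return 1
        -> return 2
      -> return 6
    -> return 24
  -> return 120
-> return 720

Final answer: 720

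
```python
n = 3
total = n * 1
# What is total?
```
Trace:
  n=3
  n=3, total=3

Final answer: 3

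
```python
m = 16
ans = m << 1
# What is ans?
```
Trace:
  m=16
  m=16, ans=32

Final answer: 32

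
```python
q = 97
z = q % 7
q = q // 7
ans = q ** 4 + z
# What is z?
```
Trace:
  q=97
  q=97, z=6
  q=13, z=6
  q=13, z=6, ans=28567

Final answer: 6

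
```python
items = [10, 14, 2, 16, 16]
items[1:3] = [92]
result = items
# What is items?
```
Trace:
  items=[10, 14, 2, 16, 16]
  items=[10, 92, 16, 16]
  items=[10, 92, 16, 16], result=[10, 92, 16, 16]

Final answer: [10, 92, 16, 16]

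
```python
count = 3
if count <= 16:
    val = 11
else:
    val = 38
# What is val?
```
Trace:
  count=3
  count=3, val=11

Final answer: 11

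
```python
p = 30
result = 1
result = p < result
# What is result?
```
Trace:
  p=30
  p=30, result=1
  p=30, result=False

Final answer: False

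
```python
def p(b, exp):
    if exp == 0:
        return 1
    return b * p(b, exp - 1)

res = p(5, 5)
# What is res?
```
Call trace:
p(b=5, exp=5)
  p(b=5, exp=4)
    p(b=5, exp=3)
      p(b=5, exp=2)
        p(b=5, exp=1)
          p(b=5, exp=0)
          -> return 1
        -> return 5
      -> return 25
    -> return 125
  -> return 625
-> return 3125

Final answer: 3125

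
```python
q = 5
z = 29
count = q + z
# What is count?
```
Trace:
  q=5
  q=5, z=29
  q=5, z=29, count=34

Final answer: 34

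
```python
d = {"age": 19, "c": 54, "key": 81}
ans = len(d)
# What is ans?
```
Trace:
  d={'age': 19, 'c': 54, 'key': 81}
  d={'age': 19, 'c': 54, 'key': 81}, ans=3

Final answer: 3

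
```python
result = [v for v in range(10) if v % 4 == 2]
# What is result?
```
Trace:
  v=0
  v=1
  v=2
  v=3
  v=4
  v=5
  v=6
  v=7
  v=8
  v=9
  result=[2, 6]

Final answer: [2, 6]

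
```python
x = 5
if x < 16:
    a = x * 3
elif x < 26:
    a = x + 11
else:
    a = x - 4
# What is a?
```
Trace:
  x=5
  x=5, a=15

Final answer: 15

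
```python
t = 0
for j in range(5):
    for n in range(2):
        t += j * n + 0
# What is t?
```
Trace:
  t=0
  t=0, j=0, n=0
  t=0, j=0, n=1
  t=0, j=1, n=0
  t=1, j=1, n=1
  t=1, j=2, n=0
  t=3, j=2, n=1
  t=3, j=3, n=0
  t=6, j=3, n=1
  t=6, j=4, n=0
  t=10, j=4, n=1

Final answer: 10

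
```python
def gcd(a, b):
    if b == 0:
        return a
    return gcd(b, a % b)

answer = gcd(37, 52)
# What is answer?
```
Call trace:
gcd(a=37, b=52)
  gcd(a=52, b=37)
    gcd(a=37, b=15)
      gcd(a=15, b=7)
        gcd(a=7, b=1)
          gcd(a=1, b=0)
          -> return 1
        -> return 1
      -> return 1
    -> return 1
  -> return 1
-> return 1

Final answer: 1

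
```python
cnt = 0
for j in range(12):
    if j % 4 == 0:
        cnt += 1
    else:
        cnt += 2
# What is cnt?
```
Trace:
  cnt=0
  cnt=1, j=0
  cnt=3, j=1
  cnt=5, j=2
  cnt=7, j=3
  cnt=8, j=4
  cnt=10, j=5
  cnt=12, j=6
  cnt=14, j=7
  cnt=15, j=8
  cnt=17, j=9
  cnt=19, j=10
  cnt=21, j=11

Final answer: 21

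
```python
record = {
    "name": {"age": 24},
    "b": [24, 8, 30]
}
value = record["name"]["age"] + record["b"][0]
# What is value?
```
Trace:
  record={'name': {'age': 24}, 'b': [24, 8, 30]}
  record={'name': {'age': 24}, 'b': [24, 8, 30]}, value=48

Final answer: 48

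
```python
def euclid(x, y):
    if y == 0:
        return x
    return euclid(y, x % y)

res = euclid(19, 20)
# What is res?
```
Call trace:
euclid(x=19, y=20)
  euclid(x=20, y=19)
    euclid(x=19, y=1)
      euclid(x=1, y=0)
      -> return 1
    -> return 1
  -> return 1
-> return 1

Final answer: 1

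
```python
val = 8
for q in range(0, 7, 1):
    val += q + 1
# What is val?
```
Trace:
  val=8
  val=9, q=0
  val=11, q=1
  val=14, q=2
  val=18, q=3
  val=23, q=4
  val=29, q=5
  val=36, q=6

Final answer: 36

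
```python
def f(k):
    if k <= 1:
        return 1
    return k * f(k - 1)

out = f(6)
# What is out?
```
Call trace:
f(k=6)
  f(k=5)
    f(k=4)
      f(k=3)
        f(k=2)
          f(k=1)
          -> return 1
        -> return 2
      -> return 6
    -> return 24
  -> return 120
-> return 720

Final answer: 720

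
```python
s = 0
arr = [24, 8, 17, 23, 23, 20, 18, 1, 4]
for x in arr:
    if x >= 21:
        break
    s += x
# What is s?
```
Trace:
  s=0
  s=0, x=24

Final answer: 0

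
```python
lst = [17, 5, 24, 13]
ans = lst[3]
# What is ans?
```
Trace:
  lst=[17, 5, 24, 13]
  lst=[17, 5, 24, 13], ans=13

Final answer: 13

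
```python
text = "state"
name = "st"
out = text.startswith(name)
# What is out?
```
Trace:
  text='state'
  text='state', name='st'
  text='state', name='st', out=True

Final answer: True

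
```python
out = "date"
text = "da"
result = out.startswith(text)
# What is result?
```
Trace:
  out='date'
  out='date', text='da'
  out='date', text='da', result=True

Final answer: True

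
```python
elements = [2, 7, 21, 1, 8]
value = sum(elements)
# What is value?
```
Trace:
  elements=[2, 7, 21, 1, 8]
  elements=[2, 7, 21, 1, 8], value=39

Final answer: 39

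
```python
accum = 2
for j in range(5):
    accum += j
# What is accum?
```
Trace:
  accum=2
  accum=2, j=0
  accum=3, j=1
  accum=5, j=2
  accum=8, j=3
  accum=12, j=4

Final answer: 12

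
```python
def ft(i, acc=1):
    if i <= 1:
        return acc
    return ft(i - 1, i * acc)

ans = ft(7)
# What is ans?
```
Call trace:
ft(i=7, acc=1)
  ft(i=6, acc=7)
    ft(i=5, acc=42)
      ft(i=4, acc=210)
        ft(i=3, acc=840)
          ft(i=2, acc=2520)
            ft(i=1, acc=5040)
            -> return 5040
          -> return 5040
        -> return 5040
      -> return 5040
    -> return 5040
  -> return 5040
-> return 5040

Final answer: 5040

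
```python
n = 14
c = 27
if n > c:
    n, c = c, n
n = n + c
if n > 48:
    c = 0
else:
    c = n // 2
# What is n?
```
Trace:
  n=14
  n=14, c=27
  n=14, c=27
  n=41, c=27
  n=41, c=20

Final answer: 41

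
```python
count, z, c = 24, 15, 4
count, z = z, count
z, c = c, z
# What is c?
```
Trace:
  count=24, z=15, c=4
  count=15, z=24, c=4
  count=15, z=4, c=24

Final answer: 24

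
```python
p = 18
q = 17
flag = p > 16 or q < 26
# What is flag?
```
Trace:
  p=18
  p=18, q=17
  p=18, q=17, flag=True

Final answer: True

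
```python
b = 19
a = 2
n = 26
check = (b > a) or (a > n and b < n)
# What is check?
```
Trace:
  b=19
  b=19, a=2
  b=19, a=2, n=26
  b=19, a=2, n=26, check=True

Final answer: True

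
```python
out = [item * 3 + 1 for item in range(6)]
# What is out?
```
Trace:
  item=0
  item=1
  item=2
  item=3
  item=4
  item=5
  out=[1, 4, 7, 10, 13, 16]

Final answer: [1, 4, 7, 10, 13, 16]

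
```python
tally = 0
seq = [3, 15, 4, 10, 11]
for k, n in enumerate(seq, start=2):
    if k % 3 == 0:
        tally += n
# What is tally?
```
Trace:
  tally=0
  tally=0, k=2, n=3
  tally=15, k=3, n=15
  tally=15, k=4, n=4
  tally=15, k=5, n=10
  tally=26, k=6, n=11

Final answer: 26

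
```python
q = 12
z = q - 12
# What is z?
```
Trace:
  q=12
  q=12, z=0

Final answer: 0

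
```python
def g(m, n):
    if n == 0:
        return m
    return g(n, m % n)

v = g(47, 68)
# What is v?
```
Call trace:
g(m=47, n=68)
  g(m=68, n=47)
    g(m=47, n=21)
      g(m=21, n=5)
        g(m=5, n=1)
          g(m=1, n=0)
          -> return 1
        -> return 1
      -> return 1
    -> return 1
  -> return 1
-> return 1

Final answer: 1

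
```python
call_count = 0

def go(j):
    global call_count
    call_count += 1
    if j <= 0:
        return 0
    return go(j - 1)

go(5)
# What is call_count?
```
Call trace:
go(j=5)
  go(j=4)
    go(j=3)
      go(j=2)
        go(j=1)
          go(j=0)
          -> return 0
        -> return 0
      -> return 0
    -> return 0
  -> return 0
-> return 0

call_count is incremented once per call. go is entered once for each j = 5, 4, 3, 2, 1, 0 (the j <= 0 call returns without recursing), i.e. 5 + 1 calls.
call_count = 6

Final answer: 6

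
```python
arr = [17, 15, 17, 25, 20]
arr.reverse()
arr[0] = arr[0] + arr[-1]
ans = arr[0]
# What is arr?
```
Trace:
  arr=[17, 15, 17, 25, 20]
  arr=[20, 25, 17, 15, 17]
  arr=[37, 25, 17, 15, 17]
  arr=[37, 25, 17, 15, 17], ans=37

Final answer: [37, 25, 17, 15, 17]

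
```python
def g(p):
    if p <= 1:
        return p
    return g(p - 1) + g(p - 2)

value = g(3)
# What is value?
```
Call trace:
g(p=3)
  g(p=2)
    g(p=1)
    -> return 1
    g(p=0)
    -> return 0
  -> return 1
  g(p=1)
  -> return 1
-> return 2

Final answer: 2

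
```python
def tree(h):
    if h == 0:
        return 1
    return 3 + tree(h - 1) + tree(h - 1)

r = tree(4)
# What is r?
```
Call trace (a repeated sub-call is expanded the first time; later identical calls just restate its return value):
tree(h=4)
  tree(h=3)
    tree(h=2)
      tree(h=1)
        tree(h=0)
        -> return 1
        tree(h=0)
        -> return 1
      -> return 5
      tree(h=1) -> return 5  (same call as traced above)
    -> return 13
    tree(h=2) -> return 13  (same call as traced above)
  -> return 29
  tree(h=3) -> return 29  (same call as traced above)
-> return 61

Final answer: 61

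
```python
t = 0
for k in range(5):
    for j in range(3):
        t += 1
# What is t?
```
Trace:
  t=0
  t=1, k=0, j=0
  t=2, k=0, j=1
  t=3, k=0, j=2
  t=4, k=1, j=0
  t=5, k=1, j=1
  t=6, k=1, j=2
  t=7, k=2, j=0
  t=8, k=2, j=1
  t=9, k=2, j=2
  t=10, k=3, j=0
  t=11, k=3, j=1
  t=12, k=3, j=2
  t=13, k=4, j=0
  t=14, k=4, j=1
  t=15, k=4, j=2

Final answer: 15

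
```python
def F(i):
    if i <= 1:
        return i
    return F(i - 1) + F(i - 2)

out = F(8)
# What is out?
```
Call trace (a repeated sub-call is expanded the first time; later identical calls just restate its return value):
F(i=8)
  F(i=7)
    F(i=6)
      F(i=5)
        F(i=4)
          F(i=3)
            F(i=2)
              F(i=1)
              -> return 1
              F(i=0)
              -> return 0
            -> return 1
            F(i=1)
            -> return 1
          -> return 2
          F(i=2) -> return 1  (same call as traced above)
        -> return 3
        F(i=3) -> return 2  (same call as traced above)
      -> return 5
      F(i=4) -> return 3  (same call as traced above)
    -> return 8
    F(i=5) -> return 5  (same call as traced above)
  -> return 13
  F(i=6) -> return 8  (same call as traced above)
-> return 21

Final answer: 21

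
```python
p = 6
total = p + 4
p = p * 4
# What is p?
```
Trace:
  p=6
  p=6, total=10
  p=24, total=10

Final answer: 24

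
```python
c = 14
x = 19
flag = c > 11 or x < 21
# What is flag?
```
Trace:
  c=14
  c=14, x=19
  c=14, x=19, flag=True

Final answer: True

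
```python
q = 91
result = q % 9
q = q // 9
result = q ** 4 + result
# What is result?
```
Trace:
  q=91
  q=91, result=1
  q=10, result=1
  q=10, result=10001

Final answer: 10001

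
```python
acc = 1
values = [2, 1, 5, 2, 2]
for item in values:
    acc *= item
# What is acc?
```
Trace:
  acc=1
  acc=2, item=2
  acc=2, item=1
  acc=10, item=5
  acc=20, item=2
  acc=40, item=2

Final answer: 40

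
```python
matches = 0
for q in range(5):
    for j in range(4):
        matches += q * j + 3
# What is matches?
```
Trace:
  matches=0
  matches=3, q=0, j=0
  matches=6, q=0, j=1
  matches=9, q=0, j=2
  matches=12, q=0, j=3
  matches=15, q=1, j=0
  matches=19, q=1, j=1
  matches=24, q=1, j=2
  matches=30, q=1, j=3
  matches=33, q=2, j=0
  matches=38, q=2, j=1
  matches=45, q=2, j=2
  matches=54, q=2, j=3
  matches=57, q=3, j=0
  matches=63, q=3, j=1
  matches=72, q=3, j=2
  matches=84, q=3, j=3
  matches=87, q=4, j=0
  matches=94, q=4, j=1
  matches=105, q=4, j=2
  matches=120, q=4, j=3

Final answer: 120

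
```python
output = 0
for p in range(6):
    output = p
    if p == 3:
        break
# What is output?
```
Trace:
  output=0
  output=0, p=0
  output=1, p=1
  output=2, p=2
  output=3, p=3

Final answer: 3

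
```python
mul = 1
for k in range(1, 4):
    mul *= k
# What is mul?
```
Trace:
  mul=1
  mul=1, k=1
  mul=2, k=2
  mul=6, k=3

Final answer: 6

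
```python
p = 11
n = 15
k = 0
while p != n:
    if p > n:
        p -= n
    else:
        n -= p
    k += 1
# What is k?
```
Trace:
  p=11
  p=11, n=15
  p=11, n=15, k=0
  p=11, n=4, k=1
  p=7, n=4, k=2
  p=3, n=4, k=3
  p=3, n=1, k=4
  p=2, n=1, k=5
  p=1, n=1, k=6

Final answer: 6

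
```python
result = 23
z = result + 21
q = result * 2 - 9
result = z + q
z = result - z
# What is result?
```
Trace:
  result=23
  result=23, z=44
  result=23, z=44, q=37
  result=81, z=44, q=37
  result=81, z=37, q=37

Final answer: 81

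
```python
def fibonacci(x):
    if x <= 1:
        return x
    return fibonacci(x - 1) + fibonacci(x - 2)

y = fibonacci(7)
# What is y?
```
Call trace (a repeated sub-call is expanded the first time; later identical calls just restate its return value):
fibonacci(x=7)
  fibonacci(x=6)
    fibonacci(x=5)
      fibonacci(x=4)
        fibonacci(x=3)
          fibonacci(x=2)
            fibonacci(x=1)
            -> return 1
            fibonacci(x=0)
            -> return 0
          -> return 1
          fibonacci(x=1)
          -> return 1
        -> return 2
        fibonacci(x=2) -> return 1  (same call as traced above)
      -> return 3
      fibonacci(x=3) -> return 2  (same call as traced above)
    -> return 5
    fibonacci(x=4) -> return 3  (same call as traced above)
  -> return 8
  fibonacci(x=5) -> return 5  (same call as traced above)
-> return 13

Final answer: 13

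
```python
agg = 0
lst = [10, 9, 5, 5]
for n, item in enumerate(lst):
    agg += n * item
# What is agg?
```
Trace:
  agg=0
  agg=0, n=0, item=10
  agg=9, n=1, item=9
  agg=19, n=2, item=5
  agg=34, n=3, item=5

Final answer: 34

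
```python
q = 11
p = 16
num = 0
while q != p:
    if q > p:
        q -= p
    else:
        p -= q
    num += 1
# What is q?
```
Trace:
  q=11
  q=11, p=16
  q=11, p=16, num=0
  q=11, p=5, num=1
  q=6, p=5, num=2
  q=1, p=5, num=3
  q=1, p=4, num=4
  q=1, p=3, num=5
  q=1, p=2, num=6
  q=1, p=1, num=7

Final answer: 1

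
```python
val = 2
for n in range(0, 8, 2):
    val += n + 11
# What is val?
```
Trace:
  val=2
  val=13, n=0
  val=26, n=2
  val=41, n=4
  val=58, n=6

Final answer: 58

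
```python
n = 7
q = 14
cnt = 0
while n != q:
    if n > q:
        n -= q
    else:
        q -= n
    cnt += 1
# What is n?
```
Trace:
  n=7
  n=7, q=14
  n=7, q=14, cnt=0
  n=7, q=7, cnt=1

Final answer: 7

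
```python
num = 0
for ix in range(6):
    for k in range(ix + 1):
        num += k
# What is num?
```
Trace:
  num=0
  num=0, ix=0, k=0
  num=0, ix=1, k=0
  num=1, ix=1, k=1
  num=1, ix=2, k=0
  num=2, ix=2, k=1
  num=4, ix=2, k=2
  num=4, ix=3, k=0
  num=5, ix=3, k=1
  num=7, ix=3, k=2
  num=10, ix=3, k=3
  num=10, ix=4, k=0
  num=11, ix=4, k=1
  num=13, ix=4, k=2
  num=16, ix=4, k=3
  num=20, ix=4, k=4
  num=20, ix=5, k=0
  num=21, ix=5, k=1
  num=23, ix=5, k=2
  num=26, ix=5, k=3
  num=30, ix=5, k=4
  num=35, ix=5, k=5

Final answer: 35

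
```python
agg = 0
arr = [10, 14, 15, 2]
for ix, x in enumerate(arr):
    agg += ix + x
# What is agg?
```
Trace:
  agg=0
  agg=10, ix=0, x=10
  agg=25, ix=1, x=14
  agg=42, ix=2, x=15
  agg=47, ix=3, x=2

Final answer: 47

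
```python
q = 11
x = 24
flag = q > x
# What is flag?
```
Trace:
  q=11
  q=11, x=24
  q=11, x=24, flag=False

Final answer: False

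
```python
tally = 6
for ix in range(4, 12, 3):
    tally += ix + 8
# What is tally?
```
Trace:
  tally=6
  tally=18, ix=4
  tally=33, ix=7
  tally=51, ix=10

Final answer: 51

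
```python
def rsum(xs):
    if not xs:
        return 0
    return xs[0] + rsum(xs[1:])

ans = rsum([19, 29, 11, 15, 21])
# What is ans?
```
Call trace:
rsum(xs=[19, 29, 11, 15, 21])
  rsum(xs=[29, 11, 15, 21])
    rsum(xs=[11, 15, 21])
      rsum(xs=[15, 21])
        rsum(xs=[21])
          rsum(xs=[])
          -> return 0
        -> return 21
      -> return 36
    -> return 47
  -> return 76
-> return 95

Final answer: 95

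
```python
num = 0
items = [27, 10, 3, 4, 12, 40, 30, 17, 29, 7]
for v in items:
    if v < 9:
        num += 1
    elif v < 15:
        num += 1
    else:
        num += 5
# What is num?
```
Trace:
  num=0
  num=5, v=27
  num=6, v=10
  num=7, v=3
  num=8, v=4
  num=9, v=12
  num=14, v=40
  num=19, v=30
  num=24, v=17
  num=29, v=29
  num=30, v=7

Final answer: 30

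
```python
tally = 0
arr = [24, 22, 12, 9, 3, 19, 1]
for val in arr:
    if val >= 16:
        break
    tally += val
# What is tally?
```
Trace:
  tally=0
  tally=0, val=24

Final answer: 0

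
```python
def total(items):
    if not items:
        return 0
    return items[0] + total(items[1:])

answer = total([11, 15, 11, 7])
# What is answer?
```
Call trace:
total(items=[11, 15, 11, 7])
  total(items=[15, 11, 7])
    total(items=[11, 7])
      total(items=[7])
        total(items=[])
        -> return 0
      -> return 7
    -> return 18
  -> return 33
-> return 44

Final answer: 44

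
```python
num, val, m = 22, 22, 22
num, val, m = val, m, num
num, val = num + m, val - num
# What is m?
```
Trace:
  num=22, val=22, m=22
  num=22, val=22, m=22
  num=44, val=0, m=22

Final answer: 22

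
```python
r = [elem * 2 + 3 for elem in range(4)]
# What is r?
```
Trace:
  elem=0
  elem=1
  elem=2
  elem=3
  r=[3, 5, 7, 9]

Final answer: [3, 5, 7, 9]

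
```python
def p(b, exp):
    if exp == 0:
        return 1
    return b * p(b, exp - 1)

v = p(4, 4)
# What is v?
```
Call trace:
p(b=4, exp=4)
  p(b=4, exp=3)
    p(b=4, exp=2)
      p(b=4, exp=1)
        p(b=4, exp=0)
        -> return 1
      -> return 4
    -> return 16
  -> return 64
-> return 256

Final answer: 256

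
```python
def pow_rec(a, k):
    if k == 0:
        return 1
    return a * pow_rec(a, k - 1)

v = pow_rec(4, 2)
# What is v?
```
Call trace:
pow_rec(a=4, k=2)
  pow_rec(a=4, k=1)
    pow_rec(a=4, k=0)
    -> return 1
  -> return 4
-> return 16

Final answer: 16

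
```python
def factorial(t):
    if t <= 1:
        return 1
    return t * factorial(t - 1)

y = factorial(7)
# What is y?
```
Call trace:
factorial(t=7)
  factorial(t=6)
    factorial(t=5)
      factorial(t=4)
        factorial(t=3)
          factorial(t=2)
            factorial(t=1)
            -> return 1
          -> return 2
        -> return 6
      -> return 24
    -> return 120
  -> return 720
-> return 5040

Final answer: 5040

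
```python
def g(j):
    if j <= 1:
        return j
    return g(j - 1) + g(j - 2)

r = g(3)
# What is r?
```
Call trace:
g(j=3)
  g(j=2)
    g(j=1)
    -> return 1
    g(j=0)
    -> return 0
  -> return 1
  g(j=1)
  -> return 1
-> return 2

Final answer: 2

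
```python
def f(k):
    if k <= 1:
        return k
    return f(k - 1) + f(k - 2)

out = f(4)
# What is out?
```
Call trace (a repeated sub-call is expanded the first time; later identical calls just restate its return value):
f(k=4)
  f(k=3)
    f(k=2)
      f(k=1)
      -> return 1
      f(k=0)
      -> return 0
    -> return 1
    f(k=1)
    -> return 1
  -> return 2
  f(k=2) -> return 1  (same call as traced above)
-> return 3

Final answer: 3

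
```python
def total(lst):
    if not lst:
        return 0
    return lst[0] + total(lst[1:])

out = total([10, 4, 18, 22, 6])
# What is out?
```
Call trace:
total(lst=[10, 4, 18, 22, 6])
  total(lst=[4, 18, 22, 6])
    total(lst=[18, 22, 6])
      total(lst=[22, 6])
        total(lst=[6])
          total(lst=[])
          -> return 0
        -> return 6
      -> return 28
    -> return 46
  -> return 50
-> return 60

Final answer: 60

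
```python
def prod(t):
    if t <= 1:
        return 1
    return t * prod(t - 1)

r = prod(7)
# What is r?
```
Call trace:
prod(t=7)
  prod(t=6)
    prod(t=5)
      prod(t=4)
        prod(t=3)
          prod(t=2)
            prod(t=1)
            -> return 1
          -> return 2
        -> return 6
      -> return 24
    -> return 120
  -> return 720
-> return 5040

Final answer: 5040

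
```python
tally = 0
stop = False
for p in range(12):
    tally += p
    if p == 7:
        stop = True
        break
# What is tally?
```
Trace:
  tally=0
  tally=0, stop=False
  tally=0, stop=False, p=0
  tally=1, stop=False, p=1
  tally=3, stop=False, p=2
  tally=6, stop=False, p=3
  tally=10, stop=False, p=4
  tally=15, stop=False, p=5
  tally=21, stop=False, p=6
  tally=28, stop=True, p=7

Final answer: 28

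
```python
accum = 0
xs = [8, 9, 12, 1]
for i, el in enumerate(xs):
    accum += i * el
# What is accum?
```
Trace:
  accum=0
  accum=0, i=0, el=8
  accum=9, i=1, el=9
  accum=33, i=2, el=12
  accum=36, i=3, el=1

Final answer: 36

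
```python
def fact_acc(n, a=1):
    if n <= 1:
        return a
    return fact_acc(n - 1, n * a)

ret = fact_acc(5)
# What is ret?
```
Call trace:
fact_acc(n=5, a=1)
  fact_acc(n=4, a=5)
    fact_acc(n=3, a=20)
      fact_acc(n=2, a=60)
        fact_acc(n=1, a=120)
        -> return 120
      -> return 120
    -> return 120
  -> return 120
-> return 120

Final answer: 120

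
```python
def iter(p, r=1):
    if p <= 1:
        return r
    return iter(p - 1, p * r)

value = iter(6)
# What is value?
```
Call trace:
iter(p=6, r=1)
  iter(p=5, r=6)
    iter(p=4, r=30)
      iter(p=3, r=120)
        iter(p=2, r=360)
          iter(p=1, r=720)
          -> return 720
        -> return 720
      -> return 720
    -> return 720
  -> return 720
-> return 720

Final answer: 720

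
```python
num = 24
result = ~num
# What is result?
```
Trace:
  num=24
  num=24, result=-25

Final answer: -25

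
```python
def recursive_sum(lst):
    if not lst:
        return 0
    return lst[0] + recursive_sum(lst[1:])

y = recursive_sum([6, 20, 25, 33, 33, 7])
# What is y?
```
Call trace:
recursive_sum(lst=[6, 20, 25, 33, 33, 7])
  recursive_sum(lst=[20, 25, 33, 33, 7])
    recursive_sum(lst=[25, 33, 33, 7])
      recursive_sum(lst=[33, 33, 7])
        recursive_sum(lst=[33, 7])
          recursive_sum(lst=[7])
            recursive_sum(lst=[])
            -> return 0
          -> return 7
        -> return 40
      -> return 73
    -> return 98
  -> return 118
-> return 124

Final answer: 124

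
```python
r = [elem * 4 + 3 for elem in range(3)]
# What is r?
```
Trace:
  elem=0
  elem=1
  elem=2
  r=[3, 7, 11]

Final answer: [3, 7, 11]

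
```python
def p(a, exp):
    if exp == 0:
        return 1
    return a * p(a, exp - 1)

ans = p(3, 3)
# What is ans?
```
Call trace:
p(a=3, exp=3)
  p(a=3, exp=2)
    p(a=3, exp=1)
      p(a=3, exp=0)
      -> return 1
    -> return 3
  -> return 9
-> return 27

Final answer: 27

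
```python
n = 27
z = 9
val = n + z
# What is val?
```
Trace:
  n=27
  n=27, z=9
  n=27, z=9, val=36

Final answer: 36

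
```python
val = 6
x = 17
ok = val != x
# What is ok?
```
Trace:
  val=6
  val=6, x=17
  val=6, x=17, ok=True

Final answer: True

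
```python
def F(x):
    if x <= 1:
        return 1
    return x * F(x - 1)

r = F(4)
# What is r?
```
Call trace:
F(x=4)
  F(x=3)
    F(x=2)
      F(x=1)
      -> return 1
    -> return 2
  -> return 6
-> return 24

Final answer: 24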